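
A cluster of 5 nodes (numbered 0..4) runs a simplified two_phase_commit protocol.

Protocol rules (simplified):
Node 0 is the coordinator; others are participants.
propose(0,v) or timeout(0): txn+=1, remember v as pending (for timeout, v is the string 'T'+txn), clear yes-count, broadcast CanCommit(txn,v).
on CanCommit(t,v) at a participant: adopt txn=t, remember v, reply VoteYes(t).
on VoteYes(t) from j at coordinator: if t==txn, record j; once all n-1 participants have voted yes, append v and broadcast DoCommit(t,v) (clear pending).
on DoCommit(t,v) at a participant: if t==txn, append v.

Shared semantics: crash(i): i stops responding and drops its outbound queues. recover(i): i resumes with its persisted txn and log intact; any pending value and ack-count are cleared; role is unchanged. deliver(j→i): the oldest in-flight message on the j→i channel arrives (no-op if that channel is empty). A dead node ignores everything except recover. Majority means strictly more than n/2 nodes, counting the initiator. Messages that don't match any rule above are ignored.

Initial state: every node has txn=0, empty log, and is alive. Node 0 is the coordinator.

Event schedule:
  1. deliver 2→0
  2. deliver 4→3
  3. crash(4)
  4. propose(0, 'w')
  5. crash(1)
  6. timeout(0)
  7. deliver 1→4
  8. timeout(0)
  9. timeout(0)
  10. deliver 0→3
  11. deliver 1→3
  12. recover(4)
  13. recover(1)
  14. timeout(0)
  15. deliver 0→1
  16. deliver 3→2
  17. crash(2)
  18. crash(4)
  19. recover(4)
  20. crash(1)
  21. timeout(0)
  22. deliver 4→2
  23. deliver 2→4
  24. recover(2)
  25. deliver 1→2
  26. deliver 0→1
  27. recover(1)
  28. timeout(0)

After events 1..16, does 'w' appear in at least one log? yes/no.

no

[1] deliver 2→0 → ∅
[2] deliver 4→3 → ∅
[3] crash(4) → N4(✗part t0 [-])
[4] propose(0,'w') → N0(coor t1 [-])
[5] crash(1) → N1(✗part t0 [-])
[6] timeout(0) → N0(coor t2 [-])
[7] deliver 1→4 → ∅
[8] timeout(0) → N0(coor t3 [-])
[9] timeout(0) → N0(coor t4 [-])
[10] deliver 0→3 → N3(part t1 [-])
[11] deliver 1→3 → ∅
[12] recover(4) → N4(part t0 [-])
[13] recover(1) → N1(part t0 [-])
[14] timeout(0) → N0(coor t5 [-])
[15] deliver 0→1 → N1(part t1 [-])
[16] deliver 3→2 → ∅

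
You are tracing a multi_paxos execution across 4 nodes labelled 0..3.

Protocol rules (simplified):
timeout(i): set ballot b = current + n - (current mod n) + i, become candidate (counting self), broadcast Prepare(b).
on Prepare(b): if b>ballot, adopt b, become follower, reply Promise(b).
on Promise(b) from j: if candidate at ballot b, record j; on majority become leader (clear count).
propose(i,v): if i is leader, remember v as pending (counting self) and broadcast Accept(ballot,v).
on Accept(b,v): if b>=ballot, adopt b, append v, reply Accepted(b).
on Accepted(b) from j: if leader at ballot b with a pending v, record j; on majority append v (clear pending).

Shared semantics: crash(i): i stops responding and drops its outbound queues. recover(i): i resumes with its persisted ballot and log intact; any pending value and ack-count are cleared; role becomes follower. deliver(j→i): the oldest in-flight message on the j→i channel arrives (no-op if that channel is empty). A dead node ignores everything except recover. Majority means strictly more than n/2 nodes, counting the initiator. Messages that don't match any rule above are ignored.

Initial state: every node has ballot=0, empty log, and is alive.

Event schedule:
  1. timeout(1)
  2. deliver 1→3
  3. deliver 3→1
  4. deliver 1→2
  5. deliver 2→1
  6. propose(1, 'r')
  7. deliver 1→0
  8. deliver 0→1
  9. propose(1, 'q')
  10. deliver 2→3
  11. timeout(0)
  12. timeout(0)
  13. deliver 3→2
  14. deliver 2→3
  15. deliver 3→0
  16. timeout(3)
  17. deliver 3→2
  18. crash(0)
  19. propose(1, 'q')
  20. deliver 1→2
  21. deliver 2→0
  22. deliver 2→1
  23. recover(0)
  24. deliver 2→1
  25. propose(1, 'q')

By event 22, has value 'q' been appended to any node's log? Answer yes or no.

no

e1 timeout(1): 1[cand,b=5,-]
e2 deliver 1→3: 3[foll,b=5,-]
e3 deliver 3→1: ·
e4 deliver 1→2: 2[foll,b=5,-]
e5 deliver 2→1: 1[lead,b=5,-]
e6 propose(1,'r'): ·
e7 deliver 1→0: 0[foll,b=5,-]
e8 deliver 0→1: ·
e9 propose(1,'q'): ·
e10 deliver 2→3: ·
e11 timeout(0): 0[cand,b=8,-]
e12 timeout(0): 0[cand,b=12,-]
e13 deliver 3→2: ·
e14 deliver 2→3: ·
e15 deliver 3→0: ·
e16 timeout(3): 3[cand,b=11,-]
e17 deliver 3→2: 2[foll,b=11,-]
e18 crash(0): 0[✗cand,b=12,-]
e19 propose(1,'q'): ·
e20 deliver 1→2: ·
e21 deliver 2→0: ·
e22 deliver 2→1: ·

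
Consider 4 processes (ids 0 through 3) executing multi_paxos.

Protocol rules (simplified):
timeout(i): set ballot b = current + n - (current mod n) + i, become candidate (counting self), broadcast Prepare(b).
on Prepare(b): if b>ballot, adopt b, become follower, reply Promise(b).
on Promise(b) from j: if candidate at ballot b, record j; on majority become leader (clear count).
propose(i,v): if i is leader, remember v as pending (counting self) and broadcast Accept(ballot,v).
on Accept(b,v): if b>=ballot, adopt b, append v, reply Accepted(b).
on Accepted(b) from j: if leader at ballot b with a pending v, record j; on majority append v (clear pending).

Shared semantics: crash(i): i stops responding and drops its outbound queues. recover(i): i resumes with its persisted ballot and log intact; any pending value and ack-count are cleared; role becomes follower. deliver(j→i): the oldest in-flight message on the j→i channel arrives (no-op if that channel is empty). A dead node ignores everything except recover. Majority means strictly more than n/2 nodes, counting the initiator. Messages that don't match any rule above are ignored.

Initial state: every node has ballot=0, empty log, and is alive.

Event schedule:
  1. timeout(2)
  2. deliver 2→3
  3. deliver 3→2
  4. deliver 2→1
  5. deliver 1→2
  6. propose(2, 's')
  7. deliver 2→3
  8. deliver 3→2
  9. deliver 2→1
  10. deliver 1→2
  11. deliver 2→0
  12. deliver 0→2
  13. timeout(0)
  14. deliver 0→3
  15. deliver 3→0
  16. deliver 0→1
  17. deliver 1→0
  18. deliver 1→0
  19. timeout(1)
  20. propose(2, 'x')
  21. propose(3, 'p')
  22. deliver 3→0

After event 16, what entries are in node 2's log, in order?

s

after 1 — timeout(2): n2:cand/b6/[-]
after 2 — deliver 2→3: n3:foll/b6/[-]
after 3 — deliver 3→2: ·
after 4 — deliver 2→1: n1:foll/b6/[-]
after 5 — deliver 1→2: n2:lead/b6/[-]
after 6 — propose(2,'s'): ·
after 7 — deliver 2→3: n3:foll/b6/[s]
after 8 — deliver 3→2: ·
after 9 — deliver 2→1: n1:foll/b6/[s]
after 10 — deliver 1→2: n2:lead/b6/[s]
after 11 — deliver 2→0: n0:foll/b6/[-]
after 12 — deliver 0→2: ·
after 13 — timeout(0): n0:cand/b8/[-]
after 14 — deliver 0→3: n3:foll/b8/[s]
after 15 — deliver 3→0: ·
after 16 — deliver 0→1: n1:foll/b8/[s]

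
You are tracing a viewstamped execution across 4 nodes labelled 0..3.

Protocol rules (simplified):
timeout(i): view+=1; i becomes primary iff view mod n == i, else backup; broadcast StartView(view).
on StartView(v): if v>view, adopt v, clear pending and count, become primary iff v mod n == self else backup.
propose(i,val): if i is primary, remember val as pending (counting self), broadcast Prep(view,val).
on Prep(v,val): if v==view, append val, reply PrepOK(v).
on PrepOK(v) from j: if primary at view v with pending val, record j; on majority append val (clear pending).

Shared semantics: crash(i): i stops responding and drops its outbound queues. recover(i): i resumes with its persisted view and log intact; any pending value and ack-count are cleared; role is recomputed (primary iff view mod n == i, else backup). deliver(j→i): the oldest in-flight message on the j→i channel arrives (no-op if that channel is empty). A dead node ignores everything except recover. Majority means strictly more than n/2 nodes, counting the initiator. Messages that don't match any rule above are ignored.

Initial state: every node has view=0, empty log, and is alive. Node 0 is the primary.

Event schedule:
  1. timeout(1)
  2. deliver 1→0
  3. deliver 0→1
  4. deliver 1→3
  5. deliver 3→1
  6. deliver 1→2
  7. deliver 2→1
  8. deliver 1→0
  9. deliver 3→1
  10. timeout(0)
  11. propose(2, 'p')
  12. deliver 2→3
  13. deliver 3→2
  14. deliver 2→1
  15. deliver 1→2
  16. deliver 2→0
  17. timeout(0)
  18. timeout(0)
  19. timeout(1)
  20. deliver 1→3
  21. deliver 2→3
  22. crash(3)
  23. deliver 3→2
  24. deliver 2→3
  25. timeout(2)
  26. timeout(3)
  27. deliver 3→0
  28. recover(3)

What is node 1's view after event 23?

1. timeout(1):  <1:prim v1 ->
2. deliver 1→0:  <0:back v1 ->
3. deliver 0→1:  nop
4. deliver 1→3:  <3:back v1 ->
5. deliver 3→1:  nop
6. deliver 1→2:  <2:back v1 ->
7. deliver 2→1:  nop
8. deliver 1→0:  nop
9. deliver 3→1:  nop
10. timeout(0):  <0:back v2 ->
11. propose(2,'p'):  nop
12. deliver 2→3:  nop
13. deliver 3→2:  nop
14. deliver 2→1:  nop
15. deliver 1→2:  nop
16. deliver 2→0:  nop
17. timeout(0):  <0:back v3 ->
18. timeout(0):  <0:prim v4 ->
19. timeout(1):  <1:back v2 ->
20. deliver 1→3:  <3:back v2 ->
21. deliver 2→3:  nop
22. crash(3):  <3:✗back v2 ->
23. deliver 3→2:  nop

2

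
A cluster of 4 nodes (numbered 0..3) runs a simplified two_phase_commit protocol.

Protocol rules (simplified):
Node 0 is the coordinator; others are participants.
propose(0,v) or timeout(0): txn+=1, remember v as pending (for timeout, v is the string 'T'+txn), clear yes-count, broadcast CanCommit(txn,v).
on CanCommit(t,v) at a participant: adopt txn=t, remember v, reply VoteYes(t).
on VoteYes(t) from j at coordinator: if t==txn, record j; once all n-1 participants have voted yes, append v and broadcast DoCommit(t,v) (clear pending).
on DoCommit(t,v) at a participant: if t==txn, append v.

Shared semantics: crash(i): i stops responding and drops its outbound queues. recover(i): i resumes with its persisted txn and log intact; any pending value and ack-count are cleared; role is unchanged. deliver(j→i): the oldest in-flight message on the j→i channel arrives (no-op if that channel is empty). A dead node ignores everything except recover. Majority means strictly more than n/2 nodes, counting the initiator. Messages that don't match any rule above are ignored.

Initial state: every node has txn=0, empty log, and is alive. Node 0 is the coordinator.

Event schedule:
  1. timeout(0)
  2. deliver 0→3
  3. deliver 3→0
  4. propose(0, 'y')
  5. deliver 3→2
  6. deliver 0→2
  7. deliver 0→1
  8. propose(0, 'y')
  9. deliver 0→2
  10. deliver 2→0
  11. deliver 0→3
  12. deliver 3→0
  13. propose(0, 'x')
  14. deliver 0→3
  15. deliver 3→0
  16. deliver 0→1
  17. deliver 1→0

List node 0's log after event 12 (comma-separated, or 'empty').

[1] timeout(0) → N0(coor t1 [-])
[2] deliver 0→3 → N3(part t1 [-])
[3] deliver 3→0 → ∅
[4] propose(0,'y') → N0(coor t2 [-])
[5] deliver 3→2 → ∅
[6] deliver 0→2 → N2(part t1 [-])
[7] deliver 0→1 → N1(part t1 [-])
[8] propose(0,'y') → N0(coor t3 [-])
[9] deliver 0→2 → N2(part t2 [-])
[10] deliver 2→0 → ∅
[11] deliver 0→3 → N3(part t2 [-])
[12] deliver 3→0 → ∅

empty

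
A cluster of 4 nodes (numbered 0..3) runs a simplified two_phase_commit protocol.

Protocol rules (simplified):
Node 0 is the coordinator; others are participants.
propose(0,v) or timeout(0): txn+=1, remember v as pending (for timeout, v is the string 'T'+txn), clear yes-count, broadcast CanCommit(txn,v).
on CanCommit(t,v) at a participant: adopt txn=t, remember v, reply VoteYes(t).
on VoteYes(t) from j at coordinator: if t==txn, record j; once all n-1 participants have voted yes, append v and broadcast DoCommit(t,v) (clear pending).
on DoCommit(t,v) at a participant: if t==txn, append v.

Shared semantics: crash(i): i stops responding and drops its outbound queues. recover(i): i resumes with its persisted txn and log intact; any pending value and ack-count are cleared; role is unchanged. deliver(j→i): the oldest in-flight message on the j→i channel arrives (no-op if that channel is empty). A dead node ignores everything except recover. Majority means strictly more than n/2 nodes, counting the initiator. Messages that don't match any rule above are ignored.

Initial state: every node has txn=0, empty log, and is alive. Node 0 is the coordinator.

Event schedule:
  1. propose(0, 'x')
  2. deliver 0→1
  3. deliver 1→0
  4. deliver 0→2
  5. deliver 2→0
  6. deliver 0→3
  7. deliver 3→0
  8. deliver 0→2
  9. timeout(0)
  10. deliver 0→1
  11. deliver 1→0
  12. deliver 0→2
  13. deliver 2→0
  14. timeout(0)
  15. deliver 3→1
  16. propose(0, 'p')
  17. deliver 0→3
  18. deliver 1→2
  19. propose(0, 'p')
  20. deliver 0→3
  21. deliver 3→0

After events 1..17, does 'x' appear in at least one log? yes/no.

e1 propose(0,'x'): 0[coor,t=1,-]
e2 deliver 0→1: 1[part,t=1,-]
e3 deliver 1→0: ·
e4 deliver 0→2: 2[part,t=1,-]
e5 deliver 2→0: ·
e6 deliver 0→3: 3[part,t=1,-]
e7 deliver 3→0: 0[coor,t=1,x]
e8 deliver 0→2: 2[part,t=1,x]
e9 timeout(0): 0[coor,t=2,x]
e10 deliver 0→1: 1[part,t=1,x]
e11 deliver 1→0: ·
e12 deliver 0→2: 2[part,t=2,x]
e13 deliver 2→0: ·
e14 timeout(0): 0[coor,t=3,x]
e15 deliver 3→1: ·
e16 propose(0,'p'): 0[coor,t=4,x]
e17 deliver 0→3: 3[part,t=1,x]

yes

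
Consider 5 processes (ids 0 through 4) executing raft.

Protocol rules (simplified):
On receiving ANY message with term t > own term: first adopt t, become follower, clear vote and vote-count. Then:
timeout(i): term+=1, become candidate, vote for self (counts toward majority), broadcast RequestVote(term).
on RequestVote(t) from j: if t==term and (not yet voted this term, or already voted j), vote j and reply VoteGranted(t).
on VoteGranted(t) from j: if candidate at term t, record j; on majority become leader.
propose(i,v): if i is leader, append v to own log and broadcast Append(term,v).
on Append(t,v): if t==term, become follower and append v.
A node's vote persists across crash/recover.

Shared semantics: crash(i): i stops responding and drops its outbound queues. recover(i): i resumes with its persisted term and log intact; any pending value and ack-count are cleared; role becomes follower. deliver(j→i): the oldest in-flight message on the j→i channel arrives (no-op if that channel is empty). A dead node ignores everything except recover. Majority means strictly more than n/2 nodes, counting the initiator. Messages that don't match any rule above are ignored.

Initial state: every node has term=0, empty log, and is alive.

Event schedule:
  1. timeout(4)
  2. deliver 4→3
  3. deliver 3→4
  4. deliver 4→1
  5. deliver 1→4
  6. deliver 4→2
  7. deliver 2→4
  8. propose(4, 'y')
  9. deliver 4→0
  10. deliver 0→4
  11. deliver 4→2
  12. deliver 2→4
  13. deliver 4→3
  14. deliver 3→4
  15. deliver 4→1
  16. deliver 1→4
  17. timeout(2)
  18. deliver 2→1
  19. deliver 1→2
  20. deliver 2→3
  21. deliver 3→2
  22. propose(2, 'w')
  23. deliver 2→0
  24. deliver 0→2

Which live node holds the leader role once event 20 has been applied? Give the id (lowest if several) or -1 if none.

4

after 1 — timeout(4): n4:cand/t1/[-]
after 2 — deliver 4→3: n3:foll/t1/[-]
after 3 — deliver 3→4: ·
after 4 — deliver 4→1: n1:foll/t1/[-]
after 5 — deliver 1→4: n4:lead/t1/[-]
after 6 — deliver 4→2: n2:foll/t1/[-]
after 7 — deliver 2→4: ·
after 8 — propose(4,'y'): n4:lead/t1/[y]
after 9 — deliver 4→0: n0:foll/t1/[-]
after 10 — deliver 0→4: ·
after 11 — deliver 4→2: n2:foll/t1/[y]
after 12 — deliver 2→4: ·
after 13 — deliver 4→3: n3:foll/t1/[y]
after 14 — deliver 3→4: ·
after 15 — deliver 4→1: n1:foll/t1/[y]
after 16 — deliver 1→4: ·
after 17 — timeout(2): n2:cand/t2/[y]
after 18 — deliver 2→1: n1:foll/t2/[y]
after 19 — deliver 1→2: ·
after 20 — deliver 2→3: n3:foll/t2/[y]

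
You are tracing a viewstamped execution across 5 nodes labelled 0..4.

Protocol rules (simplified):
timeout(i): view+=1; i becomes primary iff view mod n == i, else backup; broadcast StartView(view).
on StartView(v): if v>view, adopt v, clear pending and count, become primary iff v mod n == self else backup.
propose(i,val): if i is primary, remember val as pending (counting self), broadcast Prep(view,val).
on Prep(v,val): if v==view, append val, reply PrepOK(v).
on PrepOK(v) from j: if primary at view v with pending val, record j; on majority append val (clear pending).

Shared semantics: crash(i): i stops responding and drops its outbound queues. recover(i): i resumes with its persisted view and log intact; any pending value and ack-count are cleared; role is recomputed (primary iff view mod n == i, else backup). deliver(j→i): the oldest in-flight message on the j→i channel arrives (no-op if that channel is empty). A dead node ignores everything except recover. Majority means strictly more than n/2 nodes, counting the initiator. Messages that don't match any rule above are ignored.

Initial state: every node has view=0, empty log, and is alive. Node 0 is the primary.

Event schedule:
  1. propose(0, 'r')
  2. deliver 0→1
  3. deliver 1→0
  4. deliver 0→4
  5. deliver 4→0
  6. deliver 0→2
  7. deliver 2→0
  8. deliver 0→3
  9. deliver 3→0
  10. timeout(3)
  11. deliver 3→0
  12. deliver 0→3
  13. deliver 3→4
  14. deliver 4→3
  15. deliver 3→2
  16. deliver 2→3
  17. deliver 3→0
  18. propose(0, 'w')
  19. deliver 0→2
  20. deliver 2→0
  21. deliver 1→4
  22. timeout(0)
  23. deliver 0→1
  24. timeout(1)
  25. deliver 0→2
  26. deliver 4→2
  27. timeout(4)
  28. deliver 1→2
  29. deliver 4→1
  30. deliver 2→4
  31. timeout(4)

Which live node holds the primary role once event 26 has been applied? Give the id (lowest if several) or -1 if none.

2

1. propose(0,'r'):  nop
2. deliver 0→1:  <1:back v0 r>
3. deliver 1→0:  nop
4. deliver 0→4:  <4:back v0 r>
5. deliver 4→0:  <0:prim v0 r>
6. deliver 0→2:  <2:back v0 r>
7. deliver 2→0:  nop
8. deliver 0→3:  <3:back v0 r>
9. deliver 3→0:  nop
10. timeout(3):  <3:back v1 r>
11. deliver 3→0:  <0:back v1 r>
12. deliver 0→3:  nop
13. deliver 3→4:  <4:back v1 r>
14. deliver 4→3:  nop
15. deliver 3→2:  <2:back v1 r>
16. deliver 2→3:  nop
17. deliver 3→0:  nop
18. propose(0,'w'):  nop
19. deliver 0→2:  nop
20. deliver 2→0:  nop
21. deliver 1→4:  nop
22. timeout(0):  <0:back v2 r>
23. deliver 0→1:  <1:back v2 r>
24. timeout(1):  <1:back v3 r>
25. deliver 0→2:  <2:prim v2 r>
26. deliver 4→2:  nop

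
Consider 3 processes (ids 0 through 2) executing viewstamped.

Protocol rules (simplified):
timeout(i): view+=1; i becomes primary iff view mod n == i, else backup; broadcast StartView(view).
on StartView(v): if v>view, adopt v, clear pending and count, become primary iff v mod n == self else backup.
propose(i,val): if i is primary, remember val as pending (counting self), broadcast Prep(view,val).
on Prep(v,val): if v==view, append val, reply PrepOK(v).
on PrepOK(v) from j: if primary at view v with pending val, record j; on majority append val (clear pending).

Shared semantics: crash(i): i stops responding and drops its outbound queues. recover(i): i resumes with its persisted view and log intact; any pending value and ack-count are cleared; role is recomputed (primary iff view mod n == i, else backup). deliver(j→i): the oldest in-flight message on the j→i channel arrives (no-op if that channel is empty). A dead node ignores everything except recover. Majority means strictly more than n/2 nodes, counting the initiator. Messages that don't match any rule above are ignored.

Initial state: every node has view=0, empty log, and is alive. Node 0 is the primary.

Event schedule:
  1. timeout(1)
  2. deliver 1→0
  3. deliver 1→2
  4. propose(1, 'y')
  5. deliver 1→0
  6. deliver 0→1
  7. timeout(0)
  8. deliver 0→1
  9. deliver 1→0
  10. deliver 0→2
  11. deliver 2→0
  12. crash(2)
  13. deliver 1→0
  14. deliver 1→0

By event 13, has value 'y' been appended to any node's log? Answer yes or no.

yes

e1 timeout(1): 1[prim,v=1,-]
e2 deliver 1→0: 0[back,v=1,-]
e3 deliver 1→2: 2[back,v=1,-]
e4 propose(1,'y'): ·
e5 deliver 1→0: 0[back,v=1,y]
e6 deliver 0→1: 1[prim,v=1,y]
e7 timeout(0): 0[back,v=2,y]
e8 deliver 0→1: 1[back,v=2,y]
e9 deliver 1→0: ·
e10 deliver 0→2: 2[prim,v=2,-]
e11 deliver 2→0: ·
e12 crash(2): 2[✗prim,v=2,-]
e13 deliver 1→0: ·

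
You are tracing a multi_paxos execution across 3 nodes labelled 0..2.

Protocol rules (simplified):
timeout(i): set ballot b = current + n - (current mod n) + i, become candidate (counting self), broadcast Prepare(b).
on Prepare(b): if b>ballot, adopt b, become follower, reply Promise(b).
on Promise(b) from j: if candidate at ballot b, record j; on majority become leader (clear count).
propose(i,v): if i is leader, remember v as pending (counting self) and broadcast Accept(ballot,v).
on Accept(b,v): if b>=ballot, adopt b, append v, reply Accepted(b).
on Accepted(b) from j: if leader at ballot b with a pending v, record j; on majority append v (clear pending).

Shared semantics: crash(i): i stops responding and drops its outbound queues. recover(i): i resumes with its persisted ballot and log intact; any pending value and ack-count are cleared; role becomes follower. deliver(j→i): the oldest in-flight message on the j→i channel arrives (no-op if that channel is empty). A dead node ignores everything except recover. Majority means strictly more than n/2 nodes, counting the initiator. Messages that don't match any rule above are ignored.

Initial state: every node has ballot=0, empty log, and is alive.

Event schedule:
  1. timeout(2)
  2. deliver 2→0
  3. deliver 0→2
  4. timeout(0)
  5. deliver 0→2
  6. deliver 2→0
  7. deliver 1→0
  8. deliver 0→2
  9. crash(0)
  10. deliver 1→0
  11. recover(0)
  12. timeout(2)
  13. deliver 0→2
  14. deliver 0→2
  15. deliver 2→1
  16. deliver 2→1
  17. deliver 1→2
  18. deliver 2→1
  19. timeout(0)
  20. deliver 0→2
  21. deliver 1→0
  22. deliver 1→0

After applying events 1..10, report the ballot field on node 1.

0

after 1 — timeout(2): n2:cand/b5/[-]
after 2 — deliver 2→0: n0:foll/b5/[-]
after 3 — deliver 0→2: n2:lead/b5/[-]
after 4 — timeout(0): n0:cand/b6/[-]
after 5 — deliver 0→2: n2:foll/b6/[-]
after 6 — deliver 2→0: n0:lead/b6/[-]
after 7 — deliver 1→0: ·
after 8 — deliver 0→2: ·
after 9 — crash(0): n0:✗lead/b6/[-]
after 10 — deliver 1→0: ·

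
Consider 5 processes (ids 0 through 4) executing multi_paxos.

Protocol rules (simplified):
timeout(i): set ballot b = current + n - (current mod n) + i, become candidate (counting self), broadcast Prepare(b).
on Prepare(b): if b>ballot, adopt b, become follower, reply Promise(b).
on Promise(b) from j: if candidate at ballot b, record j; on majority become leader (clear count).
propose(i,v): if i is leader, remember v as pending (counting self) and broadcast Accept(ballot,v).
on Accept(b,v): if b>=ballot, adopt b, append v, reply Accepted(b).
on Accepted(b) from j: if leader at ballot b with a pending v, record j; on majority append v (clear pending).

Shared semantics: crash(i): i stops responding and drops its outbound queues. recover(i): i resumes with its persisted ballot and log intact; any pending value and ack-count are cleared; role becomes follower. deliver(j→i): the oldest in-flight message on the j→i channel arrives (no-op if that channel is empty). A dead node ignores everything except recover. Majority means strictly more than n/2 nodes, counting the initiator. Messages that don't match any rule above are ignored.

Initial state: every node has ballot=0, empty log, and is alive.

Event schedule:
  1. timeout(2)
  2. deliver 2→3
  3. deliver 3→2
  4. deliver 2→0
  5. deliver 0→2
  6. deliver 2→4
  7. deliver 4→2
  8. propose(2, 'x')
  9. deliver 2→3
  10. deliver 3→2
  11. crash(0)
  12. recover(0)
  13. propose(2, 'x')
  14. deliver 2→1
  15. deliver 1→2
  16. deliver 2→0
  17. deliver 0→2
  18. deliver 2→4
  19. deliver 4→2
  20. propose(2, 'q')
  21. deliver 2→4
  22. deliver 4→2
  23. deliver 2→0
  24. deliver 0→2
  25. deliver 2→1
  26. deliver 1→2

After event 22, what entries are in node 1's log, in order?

empty

1. timeout(2):  <2:cand b7 ->
2. deliver 2→3:  <3:foll b7 ->
3. deliver 3→2:  nop
4. deliver 2→0:  <0:foll b7 ->
5. deliver 0→2:  <2:lead b7 ->
6. deliver 2→4:  <4:foll b7 ->
7. deliver 4→2:  nop
8. propose(2,'x'):  nop
9. deliver 2→3:  <3:foll b7 x>
10. deliver 3→2:  nop
11. crash(0):  <0:✗foll b7 ->
12. recover(0):  <0:foll b7 ->
13. propose(2,'x'):  nop
14. deliver 2→1:  <1:foll b7 ->
15. deliver 1→2:  nop
16. deliver 2→0:  <0:foll b7 x>
17. deliver 0→2:  nop
18. deliver 2→4:  <4:foll b7 x>
19. deliver 4→2:  <2:lead b7 x>
20. propose(2,'q'):  nop
21. deliver 2→4:  <4:foll b7 x,x>
22. deliver 4→2:  nop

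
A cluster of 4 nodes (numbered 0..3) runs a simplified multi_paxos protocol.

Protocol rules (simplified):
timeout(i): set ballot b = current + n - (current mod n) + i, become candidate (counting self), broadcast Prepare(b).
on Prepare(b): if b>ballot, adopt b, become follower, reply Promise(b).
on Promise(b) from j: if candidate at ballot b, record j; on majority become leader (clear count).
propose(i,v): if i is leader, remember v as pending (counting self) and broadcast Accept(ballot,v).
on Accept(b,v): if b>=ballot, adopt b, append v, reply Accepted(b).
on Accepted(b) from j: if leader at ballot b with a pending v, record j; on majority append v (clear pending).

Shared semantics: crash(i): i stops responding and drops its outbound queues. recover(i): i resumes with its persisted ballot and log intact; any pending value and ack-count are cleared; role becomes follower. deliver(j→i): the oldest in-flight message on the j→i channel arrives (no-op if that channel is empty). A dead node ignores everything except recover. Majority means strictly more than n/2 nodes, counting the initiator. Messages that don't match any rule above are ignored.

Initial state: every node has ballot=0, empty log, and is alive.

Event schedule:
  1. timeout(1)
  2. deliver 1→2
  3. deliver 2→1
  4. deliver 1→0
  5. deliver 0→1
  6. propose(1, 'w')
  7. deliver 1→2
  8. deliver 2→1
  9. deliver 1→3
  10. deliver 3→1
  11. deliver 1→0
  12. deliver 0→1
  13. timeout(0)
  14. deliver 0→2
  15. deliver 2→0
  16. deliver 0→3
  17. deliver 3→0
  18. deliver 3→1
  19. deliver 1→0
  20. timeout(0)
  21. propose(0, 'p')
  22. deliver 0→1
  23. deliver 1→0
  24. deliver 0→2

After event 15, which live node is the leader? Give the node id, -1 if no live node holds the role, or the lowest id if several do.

[1] timeout(1) → N1(cand b5 [-])
[2] deliver 1→2 → N2(foll b5 [-])
[3] deliver 2→1 → ∅
[4] deliver 1→0 → N0(foll b5 [-])
[5] deliver 0→1 → N1(lead b5 [-])
[6] propose(1,'w') → ∅
[7] deliver 1→2 → N2(foll b5 [w])
[8] deliver 2→1 → ∅
[9] deliver 1→3 → N3(foll b5 [-])
[10] deliver 3→1 → ∅
[11] deliver 1→0 → N0(foll b5 [w])
[12] deliver 0→1 → N1(lead b5 [w])
[13] timeout(0) → N0(cand b8 [w])
[14] deliver 0→2 → N2(foll b8 [w])
[15] deliver 2→0 → ∅

1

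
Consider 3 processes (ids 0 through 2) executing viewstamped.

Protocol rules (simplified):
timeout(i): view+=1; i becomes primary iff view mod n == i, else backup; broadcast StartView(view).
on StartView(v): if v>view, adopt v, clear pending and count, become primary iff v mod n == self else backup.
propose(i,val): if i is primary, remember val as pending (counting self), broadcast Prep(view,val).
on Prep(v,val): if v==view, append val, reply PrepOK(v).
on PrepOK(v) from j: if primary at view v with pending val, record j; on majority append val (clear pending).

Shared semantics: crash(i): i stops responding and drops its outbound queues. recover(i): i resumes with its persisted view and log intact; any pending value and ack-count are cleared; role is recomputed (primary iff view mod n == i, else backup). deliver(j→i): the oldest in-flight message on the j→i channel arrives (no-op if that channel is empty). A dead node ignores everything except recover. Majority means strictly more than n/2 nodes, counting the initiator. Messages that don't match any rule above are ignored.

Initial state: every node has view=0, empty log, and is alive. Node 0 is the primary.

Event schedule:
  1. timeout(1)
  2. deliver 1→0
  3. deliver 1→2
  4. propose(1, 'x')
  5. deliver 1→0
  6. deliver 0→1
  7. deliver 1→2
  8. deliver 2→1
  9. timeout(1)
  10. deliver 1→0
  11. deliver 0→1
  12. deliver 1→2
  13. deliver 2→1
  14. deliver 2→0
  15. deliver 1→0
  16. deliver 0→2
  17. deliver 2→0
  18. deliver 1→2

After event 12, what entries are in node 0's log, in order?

step 1 timeout(1): 1={prim,v=1,log=-}
step 2 deliver 1→0: 0={back,v=1,log=-}
step 3 deliver 1→2: 2={back,v=1,log=-}
step 4 propose(1,'x'): —
step 5 deliver 1→0: 0={back,v=1,log=x}
step 6 deliver 0→1: 1={prim,v=1,log=x}
step 7 deliver 1→2: 2={back,v=1,log=x}
step 8 deliver 2→1: —
step 9 timeout(1): 1={back,v=2,log=x}
step 10 deliver 1→0: 0={back,v=2,log=x}
step 11 deliver 0→1: —
step 12 deliver 1→2: 2={prim,v=2,log=x}

x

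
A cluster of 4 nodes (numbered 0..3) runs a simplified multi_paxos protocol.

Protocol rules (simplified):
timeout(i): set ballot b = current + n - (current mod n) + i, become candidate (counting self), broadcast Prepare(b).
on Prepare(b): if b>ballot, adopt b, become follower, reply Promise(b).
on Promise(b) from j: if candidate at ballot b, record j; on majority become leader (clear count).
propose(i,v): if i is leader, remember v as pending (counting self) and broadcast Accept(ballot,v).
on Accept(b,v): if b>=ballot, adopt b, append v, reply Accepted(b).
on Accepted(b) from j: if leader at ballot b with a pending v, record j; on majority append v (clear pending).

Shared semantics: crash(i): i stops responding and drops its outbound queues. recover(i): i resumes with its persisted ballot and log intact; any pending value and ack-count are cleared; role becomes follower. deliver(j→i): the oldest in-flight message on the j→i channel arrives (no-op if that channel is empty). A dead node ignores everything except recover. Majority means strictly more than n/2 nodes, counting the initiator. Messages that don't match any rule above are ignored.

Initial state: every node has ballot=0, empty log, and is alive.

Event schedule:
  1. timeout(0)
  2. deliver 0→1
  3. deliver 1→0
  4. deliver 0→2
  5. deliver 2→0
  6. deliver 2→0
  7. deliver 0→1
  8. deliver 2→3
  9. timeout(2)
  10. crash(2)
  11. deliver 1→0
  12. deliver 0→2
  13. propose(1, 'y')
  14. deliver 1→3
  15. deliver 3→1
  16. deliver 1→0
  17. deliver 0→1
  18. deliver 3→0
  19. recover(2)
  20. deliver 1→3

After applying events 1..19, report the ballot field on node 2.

10

e1 timeout(0): 0[cand,b=4,-]
e2 deliver 0→1: 1[foll,b=4,-]
e3 deliver 1→0: ·
e4 deliver 0→2: 2[foll,b=4,-]
e5 deliver 2→0: 0[lead,b=4,-]
e6 deliver 2→0: ·
e7 deliver 0→1: ·
e8 deliver 2→3: ·
e9 timeout(2): 2[cand,b=10,-]
e10 crash(2): 2[✗cand,b=10,-]
e11 deliver 1→0: ·
e12 deliver 0→2: ·
e13 propose(1,'y'): ·
e14 deliver 1→3: ·
e15 deliver 3→1: ·
e16 deliver 1→0: ·
e17 deliver 0→1: ·
e18 deliver 3→0: ·
e19 recover(2): 2[foll,b=10,-]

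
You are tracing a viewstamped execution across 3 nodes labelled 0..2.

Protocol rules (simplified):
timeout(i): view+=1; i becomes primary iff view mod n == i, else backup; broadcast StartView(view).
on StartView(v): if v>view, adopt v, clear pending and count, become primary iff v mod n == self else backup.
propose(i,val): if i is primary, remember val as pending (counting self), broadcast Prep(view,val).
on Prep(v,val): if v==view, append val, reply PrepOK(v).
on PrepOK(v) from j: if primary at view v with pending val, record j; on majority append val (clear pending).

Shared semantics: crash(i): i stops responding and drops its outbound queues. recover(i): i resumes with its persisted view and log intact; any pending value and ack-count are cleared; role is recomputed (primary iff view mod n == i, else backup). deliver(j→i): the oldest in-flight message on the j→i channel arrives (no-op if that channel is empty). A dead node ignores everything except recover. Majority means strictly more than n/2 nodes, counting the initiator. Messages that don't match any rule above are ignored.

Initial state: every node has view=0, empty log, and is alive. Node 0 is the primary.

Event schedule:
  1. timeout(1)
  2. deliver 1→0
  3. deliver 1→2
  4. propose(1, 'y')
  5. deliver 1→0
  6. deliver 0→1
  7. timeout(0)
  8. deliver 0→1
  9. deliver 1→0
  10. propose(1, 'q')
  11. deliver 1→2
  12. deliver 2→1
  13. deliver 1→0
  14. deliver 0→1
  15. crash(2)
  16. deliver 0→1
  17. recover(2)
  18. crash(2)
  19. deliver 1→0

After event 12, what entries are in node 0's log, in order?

after 1 — timeout(1): n1:prim/v1/[-]
after 2 — deliver 1→0: n0:back/v1/[-]
after 3 — deliver 1→2: n2:back/v1/[-]
after 4 — propose(1,'y'): ·
after 5 — deliver 1→0: n0:back/v1/[y]
after 6 — deliver 0→1: n1:prim/v1/[y]
after 7 — timeout(0): n0:back/v2/[y]
after 8 — deliver 0→1: n1:back/v2/[y]
after 9 — deliver 1→0: ·
after 10 — propose(1,'q'): ·
after 11 — deliver 1→2: n2:back/v1/[y]
after 12 — deliver 2→1: ·

y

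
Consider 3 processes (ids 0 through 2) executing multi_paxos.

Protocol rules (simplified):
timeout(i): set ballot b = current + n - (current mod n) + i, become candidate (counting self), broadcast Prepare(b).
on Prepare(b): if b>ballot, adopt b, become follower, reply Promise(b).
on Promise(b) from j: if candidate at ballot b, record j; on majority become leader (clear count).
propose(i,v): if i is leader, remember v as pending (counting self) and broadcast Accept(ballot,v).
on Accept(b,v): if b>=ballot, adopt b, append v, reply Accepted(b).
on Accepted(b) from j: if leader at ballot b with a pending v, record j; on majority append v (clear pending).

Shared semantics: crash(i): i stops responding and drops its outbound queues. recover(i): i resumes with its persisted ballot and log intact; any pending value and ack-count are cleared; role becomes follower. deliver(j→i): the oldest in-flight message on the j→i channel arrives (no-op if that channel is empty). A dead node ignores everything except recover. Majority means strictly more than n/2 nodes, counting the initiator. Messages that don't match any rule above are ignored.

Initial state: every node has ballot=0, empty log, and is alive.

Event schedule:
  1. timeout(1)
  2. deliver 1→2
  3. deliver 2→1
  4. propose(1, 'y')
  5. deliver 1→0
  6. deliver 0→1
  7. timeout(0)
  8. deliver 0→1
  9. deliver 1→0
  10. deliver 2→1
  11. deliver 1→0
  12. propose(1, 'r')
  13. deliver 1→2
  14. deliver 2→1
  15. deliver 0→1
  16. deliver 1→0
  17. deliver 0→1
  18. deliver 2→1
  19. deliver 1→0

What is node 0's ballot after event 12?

6

[1] timeout(1) → N1(cand b4 [-])
[2] deliver 1→2 → N2(foll b4 [-])
[3] deliver 2→1 → N1(lead b4 [-])
[4] propose(1,'y') → ∅
[5] deliver 1→0 → N0(foll b4 [-])
[6] deliver 0→1 → ∅
[7] timeout(0) → N0(cand b6 [-])
[8] deliver 0→1 → N1(foll b6 [-])
[9] deliver 1→0 → ∅
[10] deliver 2→1 → ∅
[11] deliver 1→0 → N0(lead b6 [-])
[12] propose(1,'r') → ∅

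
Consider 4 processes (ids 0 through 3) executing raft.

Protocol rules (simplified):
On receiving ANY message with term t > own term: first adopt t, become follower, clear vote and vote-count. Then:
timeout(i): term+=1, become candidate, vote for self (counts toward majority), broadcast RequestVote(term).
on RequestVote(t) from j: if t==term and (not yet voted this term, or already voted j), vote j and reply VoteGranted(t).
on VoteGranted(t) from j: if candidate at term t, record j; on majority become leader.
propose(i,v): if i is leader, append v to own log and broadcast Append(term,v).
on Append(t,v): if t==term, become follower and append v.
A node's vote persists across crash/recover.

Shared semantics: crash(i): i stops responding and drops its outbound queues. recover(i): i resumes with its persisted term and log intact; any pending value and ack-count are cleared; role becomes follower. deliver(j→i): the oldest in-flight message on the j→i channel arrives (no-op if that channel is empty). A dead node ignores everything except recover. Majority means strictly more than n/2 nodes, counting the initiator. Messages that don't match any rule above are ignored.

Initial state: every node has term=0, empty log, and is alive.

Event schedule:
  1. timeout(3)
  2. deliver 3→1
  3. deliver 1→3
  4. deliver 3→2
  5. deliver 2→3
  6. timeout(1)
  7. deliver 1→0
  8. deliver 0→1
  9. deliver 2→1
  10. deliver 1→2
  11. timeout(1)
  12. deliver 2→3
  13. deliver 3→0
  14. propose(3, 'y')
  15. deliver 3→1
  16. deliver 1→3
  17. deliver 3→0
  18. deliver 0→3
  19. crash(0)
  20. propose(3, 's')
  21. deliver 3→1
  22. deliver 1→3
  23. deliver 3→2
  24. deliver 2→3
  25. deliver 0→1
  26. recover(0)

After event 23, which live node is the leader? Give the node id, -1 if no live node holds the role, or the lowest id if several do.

-1

after 1 — timeout(3): n3:cand/t1/[-]
after 2 — deliver 3→1: n1:foll/t1/[-]
after 3 — deliver 1→3: ·
after 4 — deliver 3→2: n2:foll/t1/[-]
after 5 — deliver 2→3: n3:lead/t1/[-]
after 6 — timeout(1): n1:cand/t2/[-]
after 7 — deliver 1→0: n0:foll/t2/[-]
after 8 — deliver 0→1: ·
after 9 — deliver 2→1: ·
after 10 — deliver 1→2: n2:foll/t2/[-]
after 11 — timeout(1): n1:cand/t3/[-]
after 12 — deliver 2→3: ·
after 13 — deliver 3→0: ·
after 14 — propose(3,'y'): n3:lead/t1/[y]
after 15 — deliver 3→1: ·
after 16 — deliver 1→3: n3:foll/t2/[y]
after 17 — deliver 3→0: ·
after 18 — deliver 0→3: ·
after 19 — crash(0): n0:✗foll/t2/[-]
after 20 — propose(3,'s'): ·
after 21 — deliver 3→1: ·
after 22 — deliver 1→3: n3:foll/t3/[y]
after 23 — deliver 3→2: ·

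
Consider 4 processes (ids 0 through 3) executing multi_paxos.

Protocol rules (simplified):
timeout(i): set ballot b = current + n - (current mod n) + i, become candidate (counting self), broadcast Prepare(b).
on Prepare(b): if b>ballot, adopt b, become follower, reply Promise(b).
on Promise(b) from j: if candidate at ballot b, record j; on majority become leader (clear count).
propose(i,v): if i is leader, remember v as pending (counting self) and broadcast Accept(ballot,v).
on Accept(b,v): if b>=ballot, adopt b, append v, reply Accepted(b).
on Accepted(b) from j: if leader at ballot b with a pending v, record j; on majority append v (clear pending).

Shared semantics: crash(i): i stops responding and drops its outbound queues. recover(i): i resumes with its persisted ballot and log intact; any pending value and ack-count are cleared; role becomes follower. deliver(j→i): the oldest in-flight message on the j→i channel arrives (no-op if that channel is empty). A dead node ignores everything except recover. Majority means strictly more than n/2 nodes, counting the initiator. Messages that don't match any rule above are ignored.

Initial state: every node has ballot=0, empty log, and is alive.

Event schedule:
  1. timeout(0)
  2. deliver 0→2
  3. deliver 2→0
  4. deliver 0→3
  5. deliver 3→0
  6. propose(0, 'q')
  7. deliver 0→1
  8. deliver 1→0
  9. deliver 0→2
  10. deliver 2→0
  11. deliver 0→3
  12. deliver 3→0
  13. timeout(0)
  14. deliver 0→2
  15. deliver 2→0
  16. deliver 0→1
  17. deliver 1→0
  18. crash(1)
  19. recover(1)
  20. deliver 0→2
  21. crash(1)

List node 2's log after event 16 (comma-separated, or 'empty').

e1 timeout(0): 0[cand,b=4,-]
e2 deliver 0→2: 2[foll,b=4,-]
e3 deliver 2→0: ·
e4 deliver 0→3: 3[foll,b=4,-]
e5 deliver 3→0: 0[lead,b=4,-]
e6 propose(0,'q'): ·
e7 deliver 0→1: 1[foll,b=4,-]
e8 deliver 1→0: ·
e9 deliver 0→2: 2[foll,b=4,q]
e10 deliver 2→0: ·
e11 deliver 0→3: 3[foll,b=4,q]
e12 deliver 3→0: 0[lead,b=4,q]
e13 timeout(0): 0[cand,b=8,q]
e14 deliver 0→2: 2[foll,b=8,q]
e15 deliver 2→0: ·
e16 deliver 0→1: 1[foll,b=4,q]

q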